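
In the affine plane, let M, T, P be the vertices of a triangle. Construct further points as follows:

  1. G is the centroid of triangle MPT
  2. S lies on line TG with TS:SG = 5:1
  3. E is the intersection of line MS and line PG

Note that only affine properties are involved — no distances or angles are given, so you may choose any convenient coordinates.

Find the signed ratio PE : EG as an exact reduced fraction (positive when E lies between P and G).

Set M = (0, 0), T = (1, 0), P = (0, 1); any affine frame gives the same invariant.
1. G is the centroid of triangle MPT ⇒ G = (1/3, 1/3)
2. S lies on line TG with TS:SG = 5:1 ⇒ S = (4/9, 5/18)
3. E is the intersection of line MS and line PG ⇒ E = (8/21, 5/21)
E = P + t·(G−P) with t = 8/7, so PE:EG = t:(1−t) = 8/7:-1/7

PE:EG = -8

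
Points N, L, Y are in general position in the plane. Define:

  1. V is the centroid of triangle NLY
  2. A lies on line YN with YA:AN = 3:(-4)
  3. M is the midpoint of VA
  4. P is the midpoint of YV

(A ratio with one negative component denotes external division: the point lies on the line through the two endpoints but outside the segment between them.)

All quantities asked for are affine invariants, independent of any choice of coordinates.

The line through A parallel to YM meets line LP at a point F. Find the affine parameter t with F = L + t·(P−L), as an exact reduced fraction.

t = 22/13

Choose coordinates N = (0, 0), L = (1, 0), Y = (0, 1).
1. V is the centroid of triangle NLY ⇒ V = (1/3, 1/3)
2. A lies on line YN with YA:AN = 3:(-4) ⇒ A = (0, 4)
3. M is the midpoint of VA ⇒ M = (1/6, 13/6)
4. P is the midpoint of YV ⇒ P = (1/6, 2/3)
through A parallel to YM: direction (1/6, 7/6); meets LP at F = (-16/39, 44/39)
F = L + t·(P−L) with t = 22/13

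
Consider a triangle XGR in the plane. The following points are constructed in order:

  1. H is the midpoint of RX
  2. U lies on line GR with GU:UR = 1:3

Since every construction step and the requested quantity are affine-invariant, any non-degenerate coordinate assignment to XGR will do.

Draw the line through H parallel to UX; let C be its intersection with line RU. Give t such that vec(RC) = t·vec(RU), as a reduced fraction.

t = 1/2

Set X = (0, 0), G = (1, 0), R = (0, 1); any affine frame gives the same invariant.
1. H is the midpoint of RX ⇒ H = (0, 1/2)
2. U lies on line GR with GU:UR = 1:3 ⇒ U = (3/4, 1/4)
through H parallel to UX: direction (-3/4, -1/4); meets RU at C = (3/8, 5/8)
C = R + t·(U−R) with t = 1/2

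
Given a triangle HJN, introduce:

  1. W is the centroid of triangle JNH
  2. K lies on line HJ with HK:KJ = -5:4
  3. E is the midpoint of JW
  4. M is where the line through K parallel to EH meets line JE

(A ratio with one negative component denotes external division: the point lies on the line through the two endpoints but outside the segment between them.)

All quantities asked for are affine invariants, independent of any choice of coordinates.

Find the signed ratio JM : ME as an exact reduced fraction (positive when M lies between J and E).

Choose coordinates H = (0, 0), J = (1, 0), N = (0, 1).
1. W is the centroid of triangle JNH ⇒ W = (1/3, 1/3)
2. K lies on line HJ with HK:KJ = -5:4 ⇒ K = (5, 0)
3. E is the midpoint of JW ⇒ E = (2/3, 1/6)
4. M is where the line through K parallel to EH meets line JE ⇒ M = (7/3, -2/3)
M = J + t·(E−J) with t = -4, so JM:ME = t:(1−t) = -4:5

JM:ME = -4/5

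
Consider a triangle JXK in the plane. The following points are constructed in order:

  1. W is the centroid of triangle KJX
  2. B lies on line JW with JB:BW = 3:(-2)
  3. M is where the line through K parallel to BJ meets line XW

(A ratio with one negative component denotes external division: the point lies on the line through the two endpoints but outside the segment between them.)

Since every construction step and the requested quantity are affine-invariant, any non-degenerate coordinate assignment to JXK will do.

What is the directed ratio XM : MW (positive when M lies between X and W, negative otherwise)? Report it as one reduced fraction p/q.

Choose coordinates J = (0, 0), X = (1, 0), K = (0, 1).
1. W is the centroid of triangle KJX ⇒ W = (1/3, 1/3)
2. B lies on line JW with JB:BW = 3:(-2) ⇒ B = (1, 1)
3. M is where the line through K parallel to BJ meets line XW ⇒ M = (-1/3, 2/3)
M = X + t·(W−X) with t = 2, so XM:MW = t:(1−t) = 2:-1

XM:MW = -2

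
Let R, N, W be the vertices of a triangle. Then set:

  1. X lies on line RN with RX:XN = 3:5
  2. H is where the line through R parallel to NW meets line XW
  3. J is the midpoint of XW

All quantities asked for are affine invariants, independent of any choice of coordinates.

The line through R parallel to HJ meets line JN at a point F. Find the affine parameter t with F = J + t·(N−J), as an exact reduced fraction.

Choose coordinates R = (0, 0), N = (1, 0), W = (0, 1).
1. X lies on line RN with RX:XN = 3:5 ⇒ X = (3/8, 0)
2. H is where the line through R parallel to NW meets line XW ⇒ H = (3/5, -3/5)
3. J is the midpoint of XW ⇒ J = (3/16, 1/2)
through R parallel to HJ: direction (-33/80, 11/10); meets JN at F = (-3/10, 4/5)
F = J + t·(N−J) with t = -3/5

t = -3/5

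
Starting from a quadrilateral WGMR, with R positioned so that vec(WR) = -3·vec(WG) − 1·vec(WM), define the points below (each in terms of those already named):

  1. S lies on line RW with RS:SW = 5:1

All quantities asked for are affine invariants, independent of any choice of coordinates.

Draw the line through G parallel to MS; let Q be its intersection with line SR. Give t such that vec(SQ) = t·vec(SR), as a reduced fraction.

t = -2/3

Work in coordinates with W = (0, 0), G = (1, 0), M = (0, 1), R = (-3, -1).
1. S lies on line RW with RS:SW = 5:1 ⇒ S = (-1/2, -1/6)
through G parallel to MS: direction (-1/2, -7/6); meets SR at Q = (7/6, 7/18)
Q = S + t·(R−S) with t = -2/3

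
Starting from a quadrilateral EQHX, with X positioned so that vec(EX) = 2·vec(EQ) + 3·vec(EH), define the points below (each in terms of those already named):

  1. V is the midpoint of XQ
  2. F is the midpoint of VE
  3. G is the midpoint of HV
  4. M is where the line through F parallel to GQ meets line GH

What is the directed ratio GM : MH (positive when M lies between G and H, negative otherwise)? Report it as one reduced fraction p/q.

Work in coordinates with E = (0, 0), Q = (1, 0), H = (0, 1), X = (2, 3).
1. V is the midpoint of XQ ⇒ V = (3/2, 3/2)
2. F is the midpoint of VE ⇒ F = (3/4, 3/4)
3. G is the midpoint of HV ⇒ G = (3/4, 5/4)
4. M is where the line through F parallel to GQ meets line GH ⇒ M = (21/32, 39/32)
M = G + t·(H−G) with t = 1/8, so GM:MH = t:(1−t) = 1/8:7/8

GM:MH = 1/7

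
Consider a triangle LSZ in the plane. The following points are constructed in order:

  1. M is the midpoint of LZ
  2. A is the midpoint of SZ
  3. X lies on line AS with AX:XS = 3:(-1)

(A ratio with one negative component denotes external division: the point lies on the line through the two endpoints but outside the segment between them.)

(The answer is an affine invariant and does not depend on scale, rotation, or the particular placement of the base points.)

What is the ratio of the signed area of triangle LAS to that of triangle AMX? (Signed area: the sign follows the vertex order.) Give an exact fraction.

[LAS]:[AMX] = -4/3

Set L = (0, 0), S = (1, 0), Z = (0, 1); any affine frame gives the same invariant.
1. M is the midpoint of LZ ⇒ M = (0, 1/2)
2. A is the midpoint of SZ ⇒ A = (1/2, 1/2)
3. X lies on line AS with AX:XS = 3:(-1) ⇒ X = (5/4, -1/4)
2·[LAS] = -1/2, 2·[AMX] = 3/8
[LAS]:[AMX] = -1/2:3/8 = -4/3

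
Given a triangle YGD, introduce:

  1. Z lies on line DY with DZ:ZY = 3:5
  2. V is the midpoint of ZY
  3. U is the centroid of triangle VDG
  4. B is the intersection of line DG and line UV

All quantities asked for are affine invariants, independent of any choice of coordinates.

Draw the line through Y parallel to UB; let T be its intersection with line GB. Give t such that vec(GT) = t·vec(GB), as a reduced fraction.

Assign Y = (0, 0), G = (1, 0), D = (0, 1) — the answer is frame-independent, so this choice is without loss of generality.
1. Z lies on line DY with DZ:ZY = 3:5 ⇒ Z = (0, 5/8)
2. V is the midpoint of ZY ⇒ V = (0, 5/16)
3. U is the centroid of triangle VDG ⇒ U = (1/3, 7/16)
4. B is the intersection of line DG and line UV ⇒ B = (1/2, 1/2)
through Y parallel to UB: direction (1/6, 1/16); meets GB at T = (8/11, 3/11)
T = G + t·(B−G) with t = 6/11

t = 6/11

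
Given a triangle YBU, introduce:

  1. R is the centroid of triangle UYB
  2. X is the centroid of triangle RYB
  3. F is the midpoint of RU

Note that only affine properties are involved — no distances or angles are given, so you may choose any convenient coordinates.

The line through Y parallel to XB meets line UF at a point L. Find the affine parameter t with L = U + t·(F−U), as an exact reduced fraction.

t = 10/3

Work in coordinates with Y = (0, 0), B = (1, 0), U = (0, 1).
1. R is the centroid of triangle UYB ⇒ R = (1/3, 1/3)
2. X is the centroid of triangle RYB ⇒ X = (4/9, 1/9)
3. F is the midpoint of RU ⇒ F = (1/6, 2/3)
through Y parallel to XB: direction (5/9, -1/9); meets UF at L = (5/9, -1/9)
L = U + t·(F−U) with t = 10/3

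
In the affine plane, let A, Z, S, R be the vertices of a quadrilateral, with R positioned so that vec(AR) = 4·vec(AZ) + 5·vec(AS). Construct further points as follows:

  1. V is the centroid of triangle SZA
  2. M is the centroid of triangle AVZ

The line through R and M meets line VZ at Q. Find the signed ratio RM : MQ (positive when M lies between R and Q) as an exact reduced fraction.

Choose coordinates A = (0, 0), Z = (1, 0), S = (0, 1), R = (4, 5).
1. V is the centroid of triangle SZA ⇒ V = (1/3, 1/3)
2. M is the centroid of triangle AVZ ⇒ M = (4/9, 1/9)
line RM meets VZ at Q = (8/15, 7/30)
M = R + t·(Q−R) with t = 40/39, so RM:MQ = 40/39:-1/39

RM:MQ = -40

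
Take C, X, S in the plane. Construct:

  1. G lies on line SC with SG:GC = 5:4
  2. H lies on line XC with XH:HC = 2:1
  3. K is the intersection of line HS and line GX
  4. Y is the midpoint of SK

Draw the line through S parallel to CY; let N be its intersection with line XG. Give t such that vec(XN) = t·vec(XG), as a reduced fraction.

t = 324/299

Choose coordinates C = (0, 0), X = (1, 0), S = (0, 1).
1. G lies on line SC with SG:GC = 5:4 ⇒ G = (0, 4/9)
2. H lies on line XC with XH:HC = 2:1 ⇒ H = (1/3, 0)
3. K is the intersection of line HS and line GX ⇒ K = (5/23, 8/23)
4. Y is the midpoint of SK ⇒ Y = (5/46, 31/46)
through S parallel to CY: direction (5/46, 31/46); meets XG at N = (-25/299, 144/299)
N = X + t·(G−X) with t = 324/299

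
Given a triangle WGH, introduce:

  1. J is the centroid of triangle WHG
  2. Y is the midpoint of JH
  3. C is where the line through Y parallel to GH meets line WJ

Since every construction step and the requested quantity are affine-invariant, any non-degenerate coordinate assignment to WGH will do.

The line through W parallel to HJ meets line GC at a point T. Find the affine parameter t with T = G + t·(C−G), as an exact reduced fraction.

Assign W = (0, 0), G = (1, 0), H = (0, 1) — the answer is frame-independent, so this choice is without loss of generality.
1. J is the centroid of triangle WHG ⇒ J = (1/3, 1/3)
2. Y is the midpoint of JH ⇒ Y = (1/6, 2/3)
3. C is where the line through Y parallel to GH meets line WJ ⇒ C = (5/12, 5/12)
through W parallel to HJ: direction (1/3, -2/3); meets GC at T = (-5/9, 10/9)
T = G + t·(C−G) with t = 8/3

t = 8/3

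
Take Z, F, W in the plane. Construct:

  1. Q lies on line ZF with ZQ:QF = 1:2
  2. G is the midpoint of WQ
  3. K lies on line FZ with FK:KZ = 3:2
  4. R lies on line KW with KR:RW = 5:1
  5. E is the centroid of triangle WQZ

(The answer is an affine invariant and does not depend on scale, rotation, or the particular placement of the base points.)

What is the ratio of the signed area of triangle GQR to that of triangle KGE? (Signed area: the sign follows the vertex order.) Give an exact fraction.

[GQR]:[KGE] = 1/12

Set Z = (0, 0), F = (1, 0), W = (0, 1); any affine frame gives the same invariant.
1. Q lies on line ZF with ZQ:QF = 1:2 ⇒ Q = (1/3, 0)
2. G is the midpoint of WQ ⇒ G = (1/6, 1/2)
3. K lies on line FZ with FK:KZ = 3:2 ⇒ K = (2/5, 0)
4. R lies on line KW with KR:RW = 5:1 ⇒ R = (1/15, 5/6)
5. E is the centroid of triangle WQZ ⇒ E = (1/9, 1/3)
2·[GQR] = 1/180, 2·[KGE] = 1/15
[GQR]:[KGE] = 1/180:1/15 = 1/12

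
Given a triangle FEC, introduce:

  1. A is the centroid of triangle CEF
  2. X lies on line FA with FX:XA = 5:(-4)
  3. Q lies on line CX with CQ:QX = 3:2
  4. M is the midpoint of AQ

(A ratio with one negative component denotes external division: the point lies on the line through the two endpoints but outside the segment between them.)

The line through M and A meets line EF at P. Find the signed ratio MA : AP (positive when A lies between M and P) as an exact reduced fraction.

Assign F = (0, 0), E = (1, 0), C = (0, 1) — the answer is frame-independent, so this choice is without loss of generality.
1. A is the centroid of triangle CEF ⇒ A = (1/3, 1/3)
2. X lies on line FA with FX:XA = 5:(-4) ⇒ X = (5/3, 5/3)
3. Q lies on line CX with CQ:QX = 3:2 ⇒ Q = (1, 7/5)
4. M is the midpoint of AQ ⇒ M = (2/3, 13/15)
line MA meets EF at P = (1/8, 0)
A = M + t·(P−M) with t = 8/13, so MA:AP = 8/13:5/13

MA:AP = 8/5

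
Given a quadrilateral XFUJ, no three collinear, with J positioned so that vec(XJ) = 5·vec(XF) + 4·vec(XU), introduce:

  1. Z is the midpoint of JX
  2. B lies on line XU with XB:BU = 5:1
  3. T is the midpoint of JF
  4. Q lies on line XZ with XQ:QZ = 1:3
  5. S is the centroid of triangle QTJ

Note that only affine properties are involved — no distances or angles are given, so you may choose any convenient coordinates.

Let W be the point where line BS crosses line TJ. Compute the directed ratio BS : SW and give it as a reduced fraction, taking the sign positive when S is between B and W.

Choose coordinates X = (0, 0), F = (1, 0), U = (0, 1), J = (5, 4).
1. Z is the midpoint of JX ⇒ Z = (5/2, 2)
2. B lies on line XU with XB:BU = 5:1 ⇒ B = (0, 5/6)
3. T is the midpoint of JF ⇒ T = (3, 2)
4. Q lies on line XZ with XQ:QZ = 1:3 ⇒ Q = (5/8, 1/2)
5. S is the centroid of triangle QTJ ⇒ S = (23/8, 13/6)
line BS meets TJ at W = (253/74, 179/74)
S = B + t·(W−B) with t = 37/44, so BS:SW = 37/44:7/44

BS:SW = 37/7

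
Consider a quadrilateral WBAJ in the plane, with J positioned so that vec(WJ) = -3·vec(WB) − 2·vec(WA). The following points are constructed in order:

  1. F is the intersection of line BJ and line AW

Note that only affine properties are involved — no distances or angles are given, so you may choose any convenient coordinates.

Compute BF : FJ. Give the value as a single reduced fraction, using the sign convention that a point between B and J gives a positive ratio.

Choose coordinates W = (0, 0), B = (1, 0), A = (0, 1), J = (-3, -2).
1. F is the intersection of line BJ and line AW ⇒ F = (0, -1/2)
F = B + t·(J−B) with t = 1/4, so BF:FJ = t:(1−t) = 1/4:3/4

BF:FJ = 1/3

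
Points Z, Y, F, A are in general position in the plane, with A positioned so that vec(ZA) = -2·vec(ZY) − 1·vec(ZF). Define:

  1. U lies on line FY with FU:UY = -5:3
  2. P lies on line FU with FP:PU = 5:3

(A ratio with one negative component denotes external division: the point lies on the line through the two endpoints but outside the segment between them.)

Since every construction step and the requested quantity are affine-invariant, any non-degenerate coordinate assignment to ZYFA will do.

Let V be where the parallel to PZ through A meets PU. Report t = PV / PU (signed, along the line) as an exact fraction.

t = 43/15

Assign Z = (0, 0), Y = (1, 0), F = (0, 1), A = (-2, -1) — the answer is frame-independent, so this choice is without loss of generality.
1. U lies on line FY with FU:UY = -5:3 ⇒ U = (5/2, -3/2)
2. P lies on line FU with FP:PU = 5:3 ⇒ P = (25/16, -9/16)
through A parallel to PZ: direction (-25/16, 9/16); meets PU at V = (17/4, -13/4)
V = P + t·(U−P) with t = 43/15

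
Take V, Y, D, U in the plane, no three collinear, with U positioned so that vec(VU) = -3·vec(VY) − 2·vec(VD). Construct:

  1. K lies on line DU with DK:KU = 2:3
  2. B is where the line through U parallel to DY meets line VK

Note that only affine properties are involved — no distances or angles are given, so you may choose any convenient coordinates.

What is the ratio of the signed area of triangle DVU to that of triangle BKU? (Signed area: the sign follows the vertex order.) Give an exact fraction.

[DVU]:[BKU] = 35/54

Work in coordinates with V = (0, 0), Y = (1, 0), D = (0, 1), U = (-3, -2).
1. K lies on line DU with DK:KU = 2:3 ⇒ K = (-6/5, -1/5)
2. B is where the line through U parallel to DY meets line VK ⇒ B = (-30/7, -5/7)
2·[DVU] = -3, 2·[BKU] = -162/35
[DVU]:[BKU] = -3:-162/35 = 35/54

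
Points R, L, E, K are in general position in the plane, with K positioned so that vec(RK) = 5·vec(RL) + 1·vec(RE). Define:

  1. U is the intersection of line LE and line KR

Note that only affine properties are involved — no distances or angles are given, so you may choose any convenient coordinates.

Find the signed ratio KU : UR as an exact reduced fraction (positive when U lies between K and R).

KU:UR = 5

Set R = (0, 0), L = (1, 0), E = (0, 1), K = (5, 1); any affine frame gives the same invariant.
1. U is the intersection of line LE and line KR ⇒ U = (5/6, 1/6)
U = K + t·(R−K) with t = 5/6, so KU:UR = t:(1−t) = 5/6:1/6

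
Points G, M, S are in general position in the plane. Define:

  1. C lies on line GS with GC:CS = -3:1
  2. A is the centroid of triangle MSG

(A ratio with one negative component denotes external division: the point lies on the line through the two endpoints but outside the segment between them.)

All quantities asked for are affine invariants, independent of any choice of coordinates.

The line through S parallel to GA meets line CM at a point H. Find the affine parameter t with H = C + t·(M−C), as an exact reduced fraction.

Work in coordinates with G = (0, 0), M = (1, 0), S = (0, 1).
1. C lies on line GS with GC:CS = -3:1 ⇒ C = (0, 3/2)
2. A is the centroid of triangle MSG ⇒ A = (1/3, 1/3)
through S parallel to GA: direction (1/3, 1/3); meets CM at H = (1/5, 6/5)
H = C + t·(M−C) with t = 1/5

t = 1/5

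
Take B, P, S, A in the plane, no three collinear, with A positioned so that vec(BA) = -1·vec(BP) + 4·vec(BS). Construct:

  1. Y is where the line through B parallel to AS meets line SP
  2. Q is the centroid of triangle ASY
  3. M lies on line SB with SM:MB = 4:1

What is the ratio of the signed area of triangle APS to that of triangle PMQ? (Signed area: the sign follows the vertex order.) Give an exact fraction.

Assign B = (0, 0), P = (1, 0), S = (0, 1), A = (-1, 4) — the answer is frame-independent, so this choice is without loss of generality.
1. Y is where the line through B parallel to AS meets line SP ⇒ Y = (-1/2, 3/2)
2. Q is the centroid of triangle ASY ⇒ Q = (-1/2, 13/6)
3. M lies on line SB with SM:MB = 4:1 ⇒ M = (0, 1/5)
2·[APS] = -2, 2·[PMQ] = -28/15
[APS]:[PMQ] = -2:-28/15 = 15/14

[APS]:[PMQ] = 15/14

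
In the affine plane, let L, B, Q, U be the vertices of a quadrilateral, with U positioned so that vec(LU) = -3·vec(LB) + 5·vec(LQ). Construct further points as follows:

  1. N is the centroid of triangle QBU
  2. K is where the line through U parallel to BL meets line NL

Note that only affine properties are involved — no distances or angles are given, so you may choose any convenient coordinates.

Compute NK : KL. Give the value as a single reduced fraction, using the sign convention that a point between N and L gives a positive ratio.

Choose coordinates L = (0, 0), B = (1, 0), Q = (0, 1), U = (-3, 5).
1. N is the centroid of triangle QBU ⇒ N = (-2/3, 2)
2. K is where the line through U parallel to BL meets line NL ⇒ K = (-5/3, 5)
K = N + t·(L−N) with t = -3/2, so NK:KL = t:(1−t) = -3/2:5/2

NK:KL = -3/5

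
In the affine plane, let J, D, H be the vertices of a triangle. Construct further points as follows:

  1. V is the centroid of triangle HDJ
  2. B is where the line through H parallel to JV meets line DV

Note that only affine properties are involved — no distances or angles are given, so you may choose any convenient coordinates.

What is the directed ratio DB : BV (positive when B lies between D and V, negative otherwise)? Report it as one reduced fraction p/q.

Work in coordinates with J = (0, 0), D = (1, 0), H = (0, 1).
1. V is the centroid of triangle HDJ ⇒ V = (1/3, 1/3)
2. B is where the line through H parallel to JV meets line DV ⇒ B = (-1/3, 2/3)
B = D + t·(V−D) with t = 2, so DB:BV = t:(1−t) = 2:-1

DB:BV = -2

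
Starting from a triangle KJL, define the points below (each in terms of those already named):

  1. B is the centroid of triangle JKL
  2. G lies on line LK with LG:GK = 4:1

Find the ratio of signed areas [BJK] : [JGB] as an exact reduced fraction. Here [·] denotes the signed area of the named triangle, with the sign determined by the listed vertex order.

Work in coordinates with K = (0, 0), J = (1, 0), L = (0, 1).
1. B is the centroid of triangle JKL ⇒ B = (1/3, 1/3)
2. G lies on line LK with LG:GK = 4:1 ⇒ G = (0, 1/5)
2·[BJK] = -1/3, 2·[JGB] = -1/5
[BJK]:[JGB] = -1/3:-1/5 = 5/3

[BJK]:[JGB] = 5/3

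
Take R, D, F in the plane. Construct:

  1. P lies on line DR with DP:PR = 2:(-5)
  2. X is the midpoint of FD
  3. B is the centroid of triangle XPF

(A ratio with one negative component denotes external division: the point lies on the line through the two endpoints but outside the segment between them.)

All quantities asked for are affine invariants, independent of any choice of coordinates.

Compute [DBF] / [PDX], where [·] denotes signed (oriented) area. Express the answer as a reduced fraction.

Work in coordinates with R = (0, 0), D = (1, 0), F = (0, 1).
1. P lies on line DR with DP:PR = 2:(-5) ⇒ P = (5/3, 0)
2. X is the midpoint of FD ⇒ X = (1/2, 1/2)
3. B is the centroid of triangle XPF ⇒ B = (13/18, 1/2)
2·[DBF] = 2/9, 2·[PDX] = -1/3
[DBF]:[PDX] = 2/9:-1/3 = -2/3

[DBF]:[PDX] = -2/3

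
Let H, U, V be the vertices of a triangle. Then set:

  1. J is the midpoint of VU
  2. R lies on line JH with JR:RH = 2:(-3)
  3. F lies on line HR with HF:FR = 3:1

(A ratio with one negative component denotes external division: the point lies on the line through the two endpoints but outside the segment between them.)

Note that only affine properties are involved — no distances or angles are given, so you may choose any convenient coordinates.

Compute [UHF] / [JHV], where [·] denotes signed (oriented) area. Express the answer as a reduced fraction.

[UHF]:[JHV] = 9/4

Set H = (0, 0), U = (1, 0), V = (0, 1); any affine frame gives the same invariant.
1. J is the midpoint of VU ⇒ J = (1/2, 1/2)
2. R lies on line JH with JR:RH = 2:(-3) ⇒ R = (3/2, 3/2)
3. F lies on line HR with HF:FR = 3:1 ⇒ F = (9/8, 9/8)
2·[UHF] = -9/8, 2·[JHV] = -1/2
[UHF]:[JHV] = -9/8:-1/2 = 9/4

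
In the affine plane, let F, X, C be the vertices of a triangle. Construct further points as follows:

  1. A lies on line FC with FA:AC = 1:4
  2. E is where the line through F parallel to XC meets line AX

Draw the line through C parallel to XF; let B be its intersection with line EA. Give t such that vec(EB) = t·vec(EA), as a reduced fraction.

t = -15

Assign F = (0, 0), X = (1, 0), C = (0, 1) — the answer is frame-independent, so this choice is without loss of generality.
1. A lies on line FC with FA:AC = 1:4 ⇒ A = (0, 1/5)
2. E is where the line through F parallel to XC meets line AX ⇒ E = (-1/4, 1/4)
through C parallel to XF: direction (-1, 0); meets EA at B = (-4, 1)
B = E + t·(A−E) with t = -15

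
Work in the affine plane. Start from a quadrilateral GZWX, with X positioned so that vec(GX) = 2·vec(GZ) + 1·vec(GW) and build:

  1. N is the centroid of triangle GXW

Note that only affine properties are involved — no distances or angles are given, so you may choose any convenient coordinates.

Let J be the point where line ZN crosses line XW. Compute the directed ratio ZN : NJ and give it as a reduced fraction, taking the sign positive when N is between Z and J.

ZN:NJ = 2

Choose coordinates G = (0, 0), Z = (1, 0), W = (0, 1), X = (2, 1).
1. N is the centroid of triangle GXW ⇒ N = (2/3, 2/3)
line ZN meets XW at J = (1/2, 1)
N = Z + t·(J−Z) with t = 2/3, so ZN:NJ = 2/3:1/3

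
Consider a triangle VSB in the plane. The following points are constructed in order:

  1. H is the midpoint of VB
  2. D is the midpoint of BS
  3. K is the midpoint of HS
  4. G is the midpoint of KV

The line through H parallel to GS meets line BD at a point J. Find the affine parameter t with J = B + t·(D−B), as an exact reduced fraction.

t = 6/5

Choose coordinates V = (0, 0), S = (1, 0), B = (0, 1).
1. H is the midpoint of VB ⇒ H = (0, 1/2)
2. D is the midpoint of BS ⇒ D = (1/2, 1/2)
3. K is the midpoint of HS ⇒ K = (1/2, 1/4)
4. G is the midpoint of KV ⇒ G = (1/4, 1/8)
through H parallel to GS: direction (3/4, -1/8); meets BD at J = (3/5, 2/5)
J = B + t·(D−B) with t = 6/5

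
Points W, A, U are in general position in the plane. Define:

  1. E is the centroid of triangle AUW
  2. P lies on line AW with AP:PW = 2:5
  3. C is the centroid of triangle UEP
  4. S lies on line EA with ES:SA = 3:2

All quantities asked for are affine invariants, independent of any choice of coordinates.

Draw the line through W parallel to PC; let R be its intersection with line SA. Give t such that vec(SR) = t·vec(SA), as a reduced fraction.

Set W = (0, 0), A = (1, 0), U = (0, 1); any affine frame gives the same invariant.
1. E is the centroid of triangle AUW ⇒ E = (1/3, 1/3)
2. P lies on line AW with AP:PW = 2:5 ⇒ P = (5/7, 0)
3. C is the centroid of triangle UEP ⇒ C = (22/63, 4/9)
4. S lies on line EA with ES:SA = 3:2 ⇒ S = (11/15, 2/15)
through W parallel to PC: direction (-23/63, 4/9); meets SA at R = (-23/33, 28/33)
R = S + t·(A−S) with t = -59/11

t = -59/11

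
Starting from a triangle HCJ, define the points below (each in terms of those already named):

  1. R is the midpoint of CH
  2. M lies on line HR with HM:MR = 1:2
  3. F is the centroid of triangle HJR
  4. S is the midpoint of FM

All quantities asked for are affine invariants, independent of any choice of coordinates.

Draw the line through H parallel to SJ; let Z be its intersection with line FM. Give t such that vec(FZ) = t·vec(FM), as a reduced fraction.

Work in coordinates with H = (0, 0), C = (1, 0), J = (0, 1).
1. R is the midpoint of CH ⇒ R = (1/2, 0)
2. M lies on line HR with HM:MR = 1:2 ⇒ M = (1/6, 0)
3. F is the centroid of triangle HJR ⇒ F = (1/6, 1/3)
4. S is the midpoint of FM ⇒ S = (1/6, 1/6)
through H parallel to SJ: direction (-1/6, 5/6); meets FM at Z = (1/6, -5/6)
Z = F + t·(M−F) with t = 7/2

t = 7/2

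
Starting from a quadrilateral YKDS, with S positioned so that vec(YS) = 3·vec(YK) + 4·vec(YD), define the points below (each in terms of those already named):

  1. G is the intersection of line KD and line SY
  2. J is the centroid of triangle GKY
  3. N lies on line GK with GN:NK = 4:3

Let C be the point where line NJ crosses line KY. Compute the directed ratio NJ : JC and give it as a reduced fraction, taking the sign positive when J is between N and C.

NJ:JC = 2/7

Assign Y = (0, 0), K = (1, 0), D = (0, 1), S = (3, 4) — the answer is frame-independent, so this choice is without loss of generality.
1. G is the intersection of line KD and line SY ⇒ G = (3/7, 4/7)
2. J is the centroid of triangle GKY ⇒ J = (10/21, 4/21)
3. N lies on line GK with GN:NK = 4:3 ⇒ N = (37/49, 12/49)
line NJ meets KY at C = (-1/2, 0)
J = N + t·(C−N) with t = 2/9, so NJ:JC = 2/9:7/9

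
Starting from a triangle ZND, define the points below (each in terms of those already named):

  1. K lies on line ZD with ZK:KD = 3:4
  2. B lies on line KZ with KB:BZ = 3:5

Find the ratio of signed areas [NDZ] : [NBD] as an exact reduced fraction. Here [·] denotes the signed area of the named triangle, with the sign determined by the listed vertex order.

Choose coordinates Z = (0, 0), N = (1, 0), D = (0, 1).
1. K lies on line ZD with ZK:KD = 3:4 ⇒ K = (0, 3/7)
2. B lies on line KZ with KB:BZ = 3:5 ⇒ B = (0, 15/56)
2·[NDZ] = 1, 2·[NBD] = -41/56
[NDZ]:[NBD] = 1:-41/56 = -56/41

[NDZ]:[NBD] = -56/41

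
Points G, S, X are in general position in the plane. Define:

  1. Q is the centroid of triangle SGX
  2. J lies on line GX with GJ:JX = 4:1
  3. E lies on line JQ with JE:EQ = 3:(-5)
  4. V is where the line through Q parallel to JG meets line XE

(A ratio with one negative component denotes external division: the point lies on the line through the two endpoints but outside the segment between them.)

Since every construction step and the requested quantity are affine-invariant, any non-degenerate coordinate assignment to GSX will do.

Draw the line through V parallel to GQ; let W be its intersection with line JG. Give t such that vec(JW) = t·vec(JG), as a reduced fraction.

t = 7/12

Choose coordinates G = (0, 0), S = (1, 0), X = (0, 1).
1. Q is the centroid of triangle SGX ⇒ Q = (1/3, 1/3)
2. J lies on line GX with GJ:JX = 4:1 ⇒ J = (0, 4/5)
3. E lies on line JQ with JE:EQ = 3:(-5) ⇒ E = (-1/2, 3/2)
4. V is where the line through Q parallel to JG meets line XE ⇒ V = (1/3, 2/3)
through V parallel to GQ: direction (1/3, 1/3); meets JG at W = (0, 1/3)
W = J + t·(G−J) with t = 7/12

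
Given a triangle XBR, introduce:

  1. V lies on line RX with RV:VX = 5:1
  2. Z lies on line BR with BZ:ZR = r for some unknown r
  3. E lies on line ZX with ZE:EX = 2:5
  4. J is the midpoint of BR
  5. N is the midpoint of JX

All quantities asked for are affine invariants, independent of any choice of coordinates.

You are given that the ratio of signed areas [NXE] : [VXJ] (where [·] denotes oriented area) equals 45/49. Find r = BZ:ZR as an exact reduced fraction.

r = 2/5

Assign X = (0, 0), B = (1, 0), R = (0, 1) — the answer is frame-independent, so this choice is without loss of generality.
1. V lies on line RX with RV:VX = 5:1 ⇒ V = (0, 1/6)
2. With BZ:ZR = r, write λ = r/(r+1) so Z = B + λ·(R−B); Z is affine-linear in λ
3. E lies on line ZX with ZE:EX = 2:5 ⇒ E is an affine combination of earlier points and hence also affine-linear in λ
4. J is the midpoint of BR ⇒ J = (1/2, 1/2)
5. N is the midpoint of JX ⇒ N = (1/4, 1/4)
Every point depending on Z is an affine combination of Z and λ-independent points, so each such coordinate is linear in λ; the λ² term in each signed area is a multiple of (R−B)×(R−B) = 0, so 2·[NXE] and 2·[VXJ] are each linear in λ. Evaluating at λ=0 and λ=1:
  2·[NXE] = -5/14·λ + 5/28,   2·[VXJ] = 1/12
So [NXE]:[VXJ] = (-5/14·λ + 5/28) / (1/12). Setting this equal to 45/49:
  -5/14·λ + 5/28 = 45/49·(1/12)  ⇒  λ = 2/7
Then r = λ/(1−λ) = (2/7)/(5/7) = 2/5. Check: with r = 2/5, Z = (5/7, 2/7) and [NXE]:[VXJ] = 45/49 as required.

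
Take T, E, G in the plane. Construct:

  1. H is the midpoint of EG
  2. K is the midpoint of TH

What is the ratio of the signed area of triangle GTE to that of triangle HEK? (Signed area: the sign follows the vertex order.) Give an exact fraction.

Work in coordinates with T = (0, 0), E = (1, 0), G = (0, 1).
1. H is the midpoint of EG ⇒ H = (1/2, 1/2)
2. K is the midpoint of TH ⇒ K = (1/4, 1/4)
2·[GTE] = 1, 2·[HEK] = -1/4
[GTE]:[HEK] = 1:-1/4 = -4

[GTE]:[HEK] = -4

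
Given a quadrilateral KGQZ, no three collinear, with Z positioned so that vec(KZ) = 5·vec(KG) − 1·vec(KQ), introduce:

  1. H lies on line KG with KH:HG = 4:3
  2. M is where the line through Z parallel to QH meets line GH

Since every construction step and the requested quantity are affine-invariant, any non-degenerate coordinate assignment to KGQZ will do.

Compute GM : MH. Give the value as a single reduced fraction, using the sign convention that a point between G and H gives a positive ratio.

GM:MH = -8/9

Choose coordinates K = (0, 0), G = (1, 0), Q = (0, 1), Z = (5, -1).
1. H lies on line KG with KH:HG = 4:3 ⇒ H = (4/7, 0)
2. M is where the line through Z parallel to QH meets line GH ⇒ M = (31/7, 0)
M = G + t·(H−G) with t = -8, so GM:MH = t:(1−t) = -8:9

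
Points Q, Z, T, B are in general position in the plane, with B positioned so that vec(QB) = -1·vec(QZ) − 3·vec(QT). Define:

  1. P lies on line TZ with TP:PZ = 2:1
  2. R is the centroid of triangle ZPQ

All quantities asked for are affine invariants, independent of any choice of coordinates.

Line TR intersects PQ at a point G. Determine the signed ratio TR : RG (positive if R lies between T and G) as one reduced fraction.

Set Q = (0, 0), Z = (1, 0), T = (0, 1), B = (-1, -3); any affine frame gives the same invariant.
1. P lies on line TZ with TP:PZ = 2:1 ⇒ P = (2/3, 1/3)
2. R is the centroid of triangle ZPQ ⇒ R = (5/9, 1/9)
line TR meets PQ at G = (10/21, 5/21)
R = T + t·(G−T) with t = 7/6, so TR:RG = 7/6:-1/6

TR:RG = -7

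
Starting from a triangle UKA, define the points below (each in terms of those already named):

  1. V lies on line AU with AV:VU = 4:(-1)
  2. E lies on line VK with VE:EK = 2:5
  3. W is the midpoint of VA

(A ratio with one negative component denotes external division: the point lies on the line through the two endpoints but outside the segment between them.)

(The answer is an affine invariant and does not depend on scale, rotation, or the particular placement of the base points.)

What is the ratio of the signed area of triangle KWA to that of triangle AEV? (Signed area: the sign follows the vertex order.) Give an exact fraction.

[KWA]:[AEV] = 7/4

Work in coordinates with U = (0, 0), K = (1, 0), A = (0, 1).
1. V lies on line AU with AV:VU = 4:(-1) ⇒ V = (0, -1/3)
2. E lies on line VK with VE:EK = 2:5 ⇒ E = (2/7, -5/21)
3. W is the midpoint of VA ⇒ W = (0, 1/3)
2·[KWA] = -2/3, 2·[AEV] = -8/21
[KWA]:[AEV] = -2/3:-8/21 = 7/4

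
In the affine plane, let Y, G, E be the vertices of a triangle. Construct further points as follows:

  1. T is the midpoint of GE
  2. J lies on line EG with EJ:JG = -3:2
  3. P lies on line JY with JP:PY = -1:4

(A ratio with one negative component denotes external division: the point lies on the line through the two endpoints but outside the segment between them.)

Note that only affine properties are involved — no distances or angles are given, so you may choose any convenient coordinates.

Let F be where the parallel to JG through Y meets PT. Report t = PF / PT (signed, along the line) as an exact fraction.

t = 4

Work in coordinates with Y = (0, 0), G = (1, 0), E = (0, 1).
1. T is the midpoint of GE ⇒ T = (1/2, 1/2)
2. J lies on line EG with EJ:JG = -3:2 ⇒ J = (3, -2)
3. P lies on line JY with JP:PY = -1:4 ⇒ P = (4, -8/3)
through Y parallel to JG: direction (-2, 2); meets PT at F = (-10, 10)
F = P + t·(T−P) with t = 4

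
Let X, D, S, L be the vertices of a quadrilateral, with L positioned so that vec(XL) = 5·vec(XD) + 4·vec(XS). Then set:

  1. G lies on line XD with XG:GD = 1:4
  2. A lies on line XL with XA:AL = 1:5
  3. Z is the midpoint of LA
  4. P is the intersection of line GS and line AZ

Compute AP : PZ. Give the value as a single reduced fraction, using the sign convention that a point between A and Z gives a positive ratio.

AP:PZ = -46/191

Choose coordinates X = (0, 0), D = (1, 0), S = (0, 1), L = (5, 4).
1. G lies on line XD with XG:GD = 1:4 ⇒ G = (1/5, 0)
2. A lies on line XL with XA:AL = 1:5 ⇒ A = (5/6, 2/3)
3. Z is the midpoint of LA ⇒ Z = (35/12, 7/3)
4. P is the intersection of line GS and line AZ ⇒ P = (5/29, 4/29)
P = A + t·(Z−A) with t = -46/145, so AP:PZ = t:(1−t) = -46/145:191/145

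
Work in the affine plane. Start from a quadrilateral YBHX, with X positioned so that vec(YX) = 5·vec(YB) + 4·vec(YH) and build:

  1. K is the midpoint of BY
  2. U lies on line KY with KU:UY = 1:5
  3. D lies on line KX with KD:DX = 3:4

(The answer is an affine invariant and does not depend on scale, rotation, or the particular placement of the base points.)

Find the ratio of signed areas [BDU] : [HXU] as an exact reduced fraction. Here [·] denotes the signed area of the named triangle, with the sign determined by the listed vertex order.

Choose coordinates Y = (0, 0), B = (1, 0), H = (0, 1), X = (5, 4).
1. K is the midpoint of BY ⇒ K = (1/2, 0)
2. U lies on line KY with KU:UY = 1:5 ⇒ U = (5/12, 0)
3. D lies on line KX with KD:DX = 3:4 ⇒ D = (17/7, 12/7)
2·[BDU] = 1, 2·[HXU] = -25/4
[BDU]:[HXU] = 1:-25/4 = -4/25

[BDU]:[HXU] = -4/25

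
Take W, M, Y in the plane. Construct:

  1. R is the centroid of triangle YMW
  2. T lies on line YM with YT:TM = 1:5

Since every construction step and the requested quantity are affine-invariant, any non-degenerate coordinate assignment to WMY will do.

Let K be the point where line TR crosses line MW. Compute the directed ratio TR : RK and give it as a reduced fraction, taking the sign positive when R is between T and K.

Assign W = (0, 0), M = (1, 0), Y = (0, 1) — the answer is frame-independent, so this choice is without loss of generality.
1. R is the centroid of triangle YMW ⇒ R = (1/3, 1/3)
2. T lies on line YM with YT:TM = 1:5 ⇒ T = (1/6, 5/6)
line TR meets MW at K = (4/9, 0)
R = T + t·(K−T) with t = 3/5, so TR:RK = 3/5:2/5

TR:RK = 3/2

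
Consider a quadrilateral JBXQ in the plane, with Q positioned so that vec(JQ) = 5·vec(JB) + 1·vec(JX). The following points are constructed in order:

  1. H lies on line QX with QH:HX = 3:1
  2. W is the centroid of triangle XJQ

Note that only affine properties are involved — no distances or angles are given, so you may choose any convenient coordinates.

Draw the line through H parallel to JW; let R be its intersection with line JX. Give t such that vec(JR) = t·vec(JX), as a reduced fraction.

Choose coordinates J = (0, 0), B = (1, 0), X = (0, 1), Q = (5, 1).
1. H lies on line QX with QH:HX = 3:1 ⇒ H = (5/4, 1)
2. W is the centroid of triangle XJQ ⇒ W = (5/3, 2/3)
through H parallel to JW: direction (5/3, 2/3); meets JX at R = (0, 1/2)
R = J + t·(X−J) with t = 1/2

t = 1/2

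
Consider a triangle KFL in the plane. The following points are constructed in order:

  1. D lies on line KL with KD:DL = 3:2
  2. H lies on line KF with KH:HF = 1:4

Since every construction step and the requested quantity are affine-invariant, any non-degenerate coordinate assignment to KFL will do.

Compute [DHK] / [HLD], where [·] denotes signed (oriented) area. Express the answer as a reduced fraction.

Set K = (0, 0), F = (1, 0), L = (0, 1); any affine frame gives the same invariant.
1. D lies on line KL with KD:DL = 3:2 ⇒ D = (0, 3/5)
2. H lies on line KF with KH:HF = 1:4 ⇒ H = (1/5, 0)
2·[DHK] = -3/25, 2·[HLD] = 2/25
[DHK]:[HLD] = -3/25:2/25 = -3/2

[DHK]:[HLD] = -3/2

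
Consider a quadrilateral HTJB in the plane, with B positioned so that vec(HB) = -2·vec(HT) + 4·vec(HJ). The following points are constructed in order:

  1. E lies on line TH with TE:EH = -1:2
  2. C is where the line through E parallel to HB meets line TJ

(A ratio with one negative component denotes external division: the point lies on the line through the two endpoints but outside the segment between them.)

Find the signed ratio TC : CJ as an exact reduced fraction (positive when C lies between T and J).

TC:CJ = -2/3

Choose coordinates H = (0, 0), T = (1, 0), J = (0, 1), B = (-2, 4).
1. E lies on line TH with TE:EH = -1:2 ⇒ E = (2, 0)
2. C is where the line through E parallel to HB meets line TJ ⇒ C = (3, -2)
C = T + t·(J−T) with t = -2, so TC:CJ = t:(1−t) = -2:3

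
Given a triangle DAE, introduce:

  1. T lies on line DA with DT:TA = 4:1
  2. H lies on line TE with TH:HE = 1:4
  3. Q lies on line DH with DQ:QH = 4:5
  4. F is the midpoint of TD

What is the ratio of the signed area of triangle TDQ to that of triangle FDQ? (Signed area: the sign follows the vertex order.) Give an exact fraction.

Work in coordinates with D = (0, 0), A = (1, 0), E = (0, 1).
1. T lies on line DA with DT:TA = 4:1 ⇒ T = (4/5, 0)
2. H lies on line TE with TH:HE = 1:4 ⇒ H = (16/25, 1/5)
3. Q lies on line DH with DQ:QH = 4:5 ⇒ Q = (64/225, 4/45)
4. F is the midpoint of TD ⇒ F = (2/5, 0)
2·[TDQ] = -16/225, 2·[FDQ] = -8/225
[TDQ]:[FDQ] = -16/225:-8/225 = 2

[TDQ]:[FDQ] = 2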